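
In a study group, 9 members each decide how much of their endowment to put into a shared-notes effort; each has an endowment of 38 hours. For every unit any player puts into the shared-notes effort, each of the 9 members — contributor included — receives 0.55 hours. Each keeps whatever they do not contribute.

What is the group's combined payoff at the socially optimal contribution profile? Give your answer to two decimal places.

Each contributed unit returns 4.950 to the group as a whole (0.55 to each of 9 players), which exceeds 1, so the social optimum is full contribution: group total = 4.950 × 342 = 1692.90.

1692.90 hours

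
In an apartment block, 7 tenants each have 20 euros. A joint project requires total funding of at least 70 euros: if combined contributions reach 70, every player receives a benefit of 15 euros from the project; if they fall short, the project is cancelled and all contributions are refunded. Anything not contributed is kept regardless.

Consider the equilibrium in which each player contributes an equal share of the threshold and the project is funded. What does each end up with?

25 euros

Equal share of the threshold: 70/7 = 10.
At this profile no one gains by cutting their contribution: any cut drops the total below 70, the project is cancelled, contributions are refunded, and the deviator ends with 20, which is less than 20 − 10 + 15 = 25. Contributing more than 10 just wastes the excess. So contributing exactly 10 is a best response.
Each player's payoff: 20 − 10 + 15 = 25.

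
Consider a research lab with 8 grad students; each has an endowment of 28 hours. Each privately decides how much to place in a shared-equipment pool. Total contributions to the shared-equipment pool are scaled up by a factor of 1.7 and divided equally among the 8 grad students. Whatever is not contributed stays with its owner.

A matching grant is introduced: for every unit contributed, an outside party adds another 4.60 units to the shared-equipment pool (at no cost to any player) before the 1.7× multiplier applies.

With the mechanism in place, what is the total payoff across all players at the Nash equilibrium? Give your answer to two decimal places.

With the mechanism, a contributed unit returns 1.7 × 5.60 / 8 = 1.1900 per unit of net cost to the contributor — now above 1 — so contributing fully is weakly dominant for every player.
So the Nash equilibrium is full contribution by all 8; the group earns 1.7 × 5.60 × 224 = 2132.48.

2132.48 hours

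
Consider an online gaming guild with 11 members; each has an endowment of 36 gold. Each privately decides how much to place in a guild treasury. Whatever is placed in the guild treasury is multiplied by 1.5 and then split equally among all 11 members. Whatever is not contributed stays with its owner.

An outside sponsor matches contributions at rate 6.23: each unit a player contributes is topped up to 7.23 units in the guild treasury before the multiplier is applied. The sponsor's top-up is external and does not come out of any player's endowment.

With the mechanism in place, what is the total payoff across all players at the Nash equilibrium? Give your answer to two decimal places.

396.00 gold

The effective private return is 1.5 × 7.23 / 11 = 0.9859, which is still under 1, so the mechanism doesn't change anyone's dominant strategy: zero contribution.
Everyone keeps their endowment and the group total is 11 × 36 = 396.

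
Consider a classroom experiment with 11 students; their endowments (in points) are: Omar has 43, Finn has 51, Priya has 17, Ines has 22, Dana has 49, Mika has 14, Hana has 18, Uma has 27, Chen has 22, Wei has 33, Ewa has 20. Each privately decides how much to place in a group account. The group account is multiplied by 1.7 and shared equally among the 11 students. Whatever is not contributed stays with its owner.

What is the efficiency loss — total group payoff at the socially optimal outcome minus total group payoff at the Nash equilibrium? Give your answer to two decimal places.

221.20 points

The private return per contributed unit is 1.7/11 = 0.1545 < 1 for every player regardless of endowment, so the Nash equilibrium is zero contribution and the group total is Σ E_j = 43 + 51 + 17 + 22 + 49 + 14 + 18 + 27 + 22 + 33 + 20 = 316.
Each contributed unit returns 1.700 to the group, so the social optimum is full contribution by everyone: group total = 1.700 × 316 = 537.20.
Efficiency loss = (1.700 − 1) × 316 = 221.20.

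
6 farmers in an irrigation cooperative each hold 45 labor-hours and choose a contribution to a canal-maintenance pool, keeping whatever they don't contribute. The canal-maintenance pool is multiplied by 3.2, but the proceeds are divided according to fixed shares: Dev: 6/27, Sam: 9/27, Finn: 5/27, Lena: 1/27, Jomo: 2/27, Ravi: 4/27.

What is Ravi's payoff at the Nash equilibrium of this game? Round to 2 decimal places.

66.33 labor-hours

A player with share s gets back 3.2·s per unit contributed, so full contribution is dominant for anyone with s > 1/3.2 = 0.3125 and zero contribution is dominant for anyone below.
Only Sam (9/27) clears that bar, contributing 45; the remaining 5 contribute 0. Total contributed: 45.
Ravi keeps 45 and receives 3.2 × 45 × 4/27 = 21.33 from the canal-maintenance pool, for a payoff of 66.33.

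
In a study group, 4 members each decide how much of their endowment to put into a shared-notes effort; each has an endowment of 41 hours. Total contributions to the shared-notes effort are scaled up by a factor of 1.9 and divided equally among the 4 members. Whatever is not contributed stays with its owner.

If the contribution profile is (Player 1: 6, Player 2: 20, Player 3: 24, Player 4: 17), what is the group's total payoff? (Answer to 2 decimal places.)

Total contributed: 6 + 20 + 24 + 17 = 67; total kept: 4 × 41 − 67 = 97.
The shared-notes effort pays out 1.9 × 67 = 127.30 in aggregate.
Group total = 97 + 127.30 = 224.30.

224.30 hours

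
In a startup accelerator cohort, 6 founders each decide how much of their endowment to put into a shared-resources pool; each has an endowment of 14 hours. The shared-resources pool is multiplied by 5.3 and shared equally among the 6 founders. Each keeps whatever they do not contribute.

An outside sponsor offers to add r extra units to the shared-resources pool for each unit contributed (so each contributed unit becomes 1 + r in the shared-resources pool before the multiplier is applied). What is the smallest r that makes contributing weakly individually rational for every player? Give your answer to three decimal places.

With matching at rate r, one contributed unit becomes (1 + r) in the shared-resources pool and returns 5.3 × (1 + r) / 6 to the contributor.
Setting this equal to 1: 1 + r = 6/5.3 = 1.1321.
So the minimum matching rate is r = 1.1321 − 1 = 0.132.

0.132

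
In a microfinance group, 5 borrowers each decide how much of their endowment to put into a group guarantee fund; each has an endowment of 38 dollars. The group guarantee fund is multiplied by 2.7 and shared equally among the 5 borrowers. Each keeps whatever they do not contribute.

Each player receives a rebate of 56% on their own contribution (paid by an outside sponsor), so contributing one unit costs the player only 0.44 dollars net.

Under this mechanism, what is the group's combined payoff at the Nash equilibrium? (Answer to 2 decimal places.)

With the mechanism, a contributed unit returns (2.7/5) / 0.44 = 1.2273 per unit of net cost to the contributor — now above 1 — so contributing fully is weakly dominant for every player.
So the Nash equilibrium is full contribution by all 5; the group earns 5 × (38 × 0.56 + 2.7 × 38) = 619.40.

619.40 dollars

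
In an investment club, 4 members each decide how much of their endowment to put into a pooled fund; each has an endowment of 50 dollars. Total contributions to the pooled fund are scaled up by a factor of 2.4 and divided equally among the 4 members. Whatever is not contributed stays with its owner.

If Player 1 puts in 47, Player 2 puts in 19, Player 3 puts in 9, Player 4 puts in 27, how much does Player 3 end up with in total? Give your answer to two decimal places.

Total contributed: 47 + 19 + 9 + 27 = 102.
Each receives 2.4 × 102 / 4 = 61.20 from the pooled fund.
Player 3 keeps 50 − 9 = 41, so Player 3's payoff is 41 + 61.20 = 102.20.

102.20 dollars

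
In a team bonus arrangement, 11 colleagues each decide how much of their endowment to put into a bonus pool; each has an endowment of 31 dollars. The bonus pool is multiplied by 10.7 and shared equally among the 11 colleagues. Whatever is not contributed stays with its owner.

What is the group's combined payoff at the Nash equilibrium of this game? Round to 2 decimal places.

341.00 dollars

Each contributed unit returns 10.7/11 = 0.9727 to its contributor — below 1 — so contributing 0 is dominant for every player. At the Nash equilibrium everyone keeps their 31, and the group total is 11 × 31 = 341.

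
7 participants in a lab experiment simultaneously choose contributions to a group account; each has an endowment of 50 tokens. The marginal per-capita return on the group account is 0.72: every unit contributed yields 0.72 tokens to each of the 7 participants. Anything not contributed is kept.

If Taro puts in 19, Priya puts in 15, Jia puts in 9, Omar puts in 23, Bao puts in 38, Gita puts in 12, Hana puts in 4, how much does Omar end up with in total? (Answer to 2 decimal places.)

113.40 tokens

Total contributed: 19 + 15 + 9 + 23 + 38 + 12 + 4 = 120.
Each receives 0.72 × 120 = 86.40 from the group account.
Omar keeps 50 − 23 = 27, so Omar's payoff is 27 + 86.40 = 113.40.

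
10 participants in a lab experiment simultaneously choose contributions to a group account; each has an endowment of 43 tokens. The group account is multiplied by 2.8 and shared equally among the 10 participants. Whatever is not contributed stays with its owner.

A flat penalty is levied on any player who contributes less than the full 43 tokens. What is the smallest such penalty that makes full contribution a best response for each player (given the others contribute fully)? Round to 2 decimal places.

30.96 tokens

Given the others contribute fully, the best deviation is to contribute 0 (any partial contribution still incurs the fine and gives up units whose private return 0.2800 is below 1).
Deviating from 43 to 0 saves 43 tokens but forfeits the deviator's share of the drop in the group account: 2.8/10 × 43 = 12.04.
So the deviation gain is 43 − 12.04 = 30.96, and the fine must be at least 30.96 tokens to wipe it out.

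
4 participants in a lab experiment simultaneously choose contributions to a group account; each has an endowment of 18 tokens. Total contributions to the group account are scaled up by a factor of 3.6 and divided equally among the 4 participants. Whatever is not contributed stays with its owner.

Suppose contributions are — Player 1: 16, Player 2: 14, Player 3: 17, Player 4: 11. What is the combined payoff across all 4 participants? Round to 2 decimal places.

Total contributed: 16 + 14 + 17 + 11 = 58; total kept: 4 × 18 − 58 = 14.
The group account pays out 3.6 × 58 = 208.80 in aggregate.
Group total = 14 + 208.80 = 222.80.

222.80 tokens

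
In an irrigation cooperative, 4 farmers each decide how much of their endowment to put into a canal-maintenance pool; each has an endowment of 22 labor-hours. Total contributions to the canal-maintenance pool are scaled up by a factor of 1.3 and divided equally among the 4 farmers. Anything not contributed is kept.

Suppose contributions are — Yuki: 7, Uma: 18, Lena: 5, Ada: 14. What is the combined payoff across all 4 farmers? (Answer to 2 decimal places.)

Total contributed: 7 + 18 + 5 + 14 = 44; total kept: 4 × 22 − 44 = 44.
The canal-maintenance pool pays out 1.3 × 44 = 57.20 in aggregate.
Group total = 44 + 57.20 = 101.20.

101.20 labor-hours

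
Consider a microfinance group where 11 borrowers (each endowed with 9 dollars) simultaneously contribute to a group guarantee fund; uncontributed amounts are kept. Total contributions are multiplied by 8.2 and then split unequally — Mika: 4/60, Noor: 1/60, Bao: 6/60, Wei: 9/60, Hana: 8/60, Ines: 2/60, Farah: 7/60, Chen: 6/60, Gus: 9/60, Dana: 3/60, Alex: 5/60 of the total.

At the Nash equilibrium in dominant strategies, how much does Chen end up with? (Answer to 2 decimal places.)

Player j's private return per contributed unit is 8.2 × (j's share). Contributing is weakly dominant for j when that share is at least 1/8.2 = 0.1220, and contributing 0 is dominant otherwise.
Wei, Hana and Gus clear that bar, contributing 9 each; the remaining 8 contribute 0. Total contributed: 27.
Chen keeps 9 and receives 8.2 × 27 × 6/60 = 22.14 from the group guarantee fund, for a payoff of 31.14.

31.14 dollars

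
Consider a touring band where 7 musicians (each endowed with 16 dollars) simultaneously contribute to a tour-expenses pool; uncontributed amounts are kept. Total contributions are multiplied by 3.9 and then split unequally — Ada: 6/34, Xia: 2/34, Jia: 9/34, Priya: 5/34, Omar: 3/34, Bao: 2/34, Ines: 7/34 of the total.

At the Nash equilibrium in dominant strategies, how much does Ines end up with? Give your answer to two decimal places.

28.85 dollars

For player j, contributing a unit is worthwhile iff 3.9 × (j's share) ≥ 1, i.e. iff j's share is at least 0.2564.
The only share above 0.2564 is Jia's 9/34, contributing 16; the remaining 6 contribute 0. Total contributed: 16.
Ines keeps 16 and receives 3.9 × 16 × 7/34 = 12.85 from the tour-expenses pool, for a payoff of 28.85.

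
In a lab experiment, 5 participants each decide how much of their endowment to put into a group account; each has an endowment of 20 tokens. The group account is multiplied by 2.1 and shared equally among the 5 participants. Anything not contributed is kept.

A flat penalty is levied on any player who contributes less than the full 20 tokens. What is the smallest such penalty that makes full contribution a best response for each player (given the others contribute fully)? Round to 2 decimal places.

11.60 tokens

Given the others contribute fully, the best deviation is to contribute 0 (any partial contribution still incurs the fine and gives up units whose private return 0.4200 is below 1).
Deviating from 20 to 0 saves 20 tokens but forfeits the deviator's share of the drop in the group account: 2.1/5 × 20 = 8.40.
So the deviation gain is 20 − 8.40 = 11.60, and the fine must be at least 11.60 tokens to wipe it out.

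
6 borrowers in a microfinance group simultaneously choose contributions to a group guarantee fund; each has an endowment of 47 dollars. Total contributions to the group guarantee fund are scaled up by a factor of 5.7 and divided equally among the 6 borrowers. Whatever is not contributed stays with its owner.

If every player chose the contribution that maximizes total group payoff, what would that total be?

Each contributed unit returns 5.700 to the group as a whole (0.9500 to each of 6 players), which exceeds 1, so the social optimum is full contribution: group total = 5.700 × 282 = 1607.40.

1607.40 dollars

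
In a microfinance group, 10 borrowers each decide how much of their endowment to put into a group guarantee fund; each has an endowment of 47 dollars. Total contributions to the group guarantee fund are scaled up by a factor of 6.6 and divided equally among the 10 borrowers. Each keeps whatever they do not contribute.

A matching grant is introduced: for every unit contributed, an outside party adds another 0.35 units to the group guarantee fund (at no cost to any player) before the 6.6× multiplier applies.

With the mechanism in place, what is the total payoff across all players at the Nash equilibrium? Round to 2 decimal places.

With the mechanism, a contributed unit returns 6.6 × 1.35 / 10 = 0.8910 per unit of net cost — still below 1 — so contributing 0 remains dominant for every player.
Everyone keeps their endowment and the group total is 10 × 47 = 470.

470.00 dollars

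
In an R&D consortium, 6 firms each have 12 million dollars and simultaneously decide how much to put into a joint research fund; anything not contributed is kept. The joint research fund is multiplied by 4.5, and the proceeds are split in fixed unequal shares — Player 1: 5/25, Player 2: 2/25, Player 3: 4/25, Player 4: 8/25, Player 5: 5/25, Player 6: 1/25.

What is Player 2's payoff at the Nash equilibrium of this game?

16.32 million dollars

Each unit j contributes comes back to j as 4.5 × (j's share), so j prefers to contribute only if that share exceeds 1/4.5 = 0.2222; otherwise keeping the unit dominates.
The only share above 0.2222 is Player 4's 8/25, contributing 12; the remaining 5 contribute 0. Total contributed: 12.
Player 2 keeps 12 and receives 4.5 × 12 × 2/25 = 4.32 from the joint research fund, for a payoff of 16.32.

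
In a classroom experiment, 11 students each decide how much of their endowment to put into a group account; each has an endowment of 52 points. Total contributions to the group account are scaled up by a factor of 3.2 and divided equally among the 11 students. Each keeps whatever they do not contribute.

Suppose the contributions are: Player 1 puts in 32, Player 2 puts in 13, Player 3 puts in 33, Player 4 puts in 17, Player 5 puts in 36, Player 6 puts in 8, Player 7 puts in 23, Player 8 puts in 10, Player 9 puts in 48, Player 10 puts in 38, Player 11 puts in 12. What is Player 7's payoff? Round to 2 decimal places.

Total contributed: 32 + 13 + 33 + 17 + 36 + 8 + 23 + 10 + 48 + 38 + 12 = 270.
Each receives 3.2 × 270 / 11 = 78.55 from the group account.
Player 7 keeps 52 − 23 = 29, so Player 7's payoff is 29 + 78.55 = 107.55.

107.55 points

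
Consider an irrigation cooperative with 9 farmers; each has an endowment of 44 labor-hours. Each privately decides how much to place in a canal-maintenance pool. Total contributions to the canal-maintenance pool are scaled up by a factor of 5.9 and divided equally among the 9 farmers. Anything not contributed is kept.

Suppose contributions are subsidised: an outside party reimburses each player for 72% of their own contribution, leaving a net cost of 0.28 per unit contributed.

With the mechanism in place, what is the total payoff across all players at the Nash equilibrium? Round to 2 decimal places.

2621.52 labor-hours

Under the mechanism each unit contributed yields (5.9/9) / 0.28 = 2.3413 back to its contributor per unit of net cost, which exceeds 1, making full contribution the dominant choice for everyone.
At the Nash equilibrium everyone contributes 44. Group total payoff = 9 × (44 × 0.72 + 5.9 × 44) = 2621.52.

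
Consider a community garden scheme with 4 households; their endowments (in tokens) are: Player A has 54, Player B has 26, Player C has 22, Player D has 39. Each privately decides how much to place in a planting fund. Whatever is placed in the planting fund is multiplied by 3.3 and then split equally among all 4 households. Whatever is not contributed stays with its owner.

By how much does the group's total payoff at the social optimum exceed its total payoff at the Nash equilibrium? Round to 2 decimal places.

324.30 tokens

The private return per contributed unit is 3.3/4 = 0.8250 < 1 for every player regardless of endowment, so the Nash equilibrium is zero contribution and the group total is Σ E_j = 54 + 26 + 22 + 39 = 141.
Each contributed unit returns 3.300 to the group, so the social optimum is full contribution by everyone: group total = 3.300 × 141 = 465.30.
Efficiency loss = (3.300 − 1) × 141 = 324.30.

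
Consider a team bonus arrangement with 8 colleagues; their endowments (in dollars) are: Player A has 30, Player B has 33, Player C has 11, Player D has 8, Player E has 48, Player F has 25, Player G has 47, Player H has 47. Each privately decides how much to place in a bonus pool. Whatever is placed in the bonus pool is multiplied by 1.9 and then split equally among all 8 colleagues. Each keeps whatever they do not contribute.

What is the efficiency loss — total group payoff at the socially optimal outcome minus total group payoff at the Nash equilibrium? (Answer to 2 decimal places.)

The private return per contributed unit is 1.9/8 = 0.2375 < 1 for every player regardless of endowment, so the Nash equilibrium is zero contribution and the group total is Σ E_j = 30 + 33 + 11 + 8 + 48 + 25 + 47 + 47 = 249.
Each contributed unit returns 1.900 to the group, so the social optimum is full contribution by everyone: group total = 1.900 × 249 = 473.10.
Efficiency loss = (1.900 − 1) × 249 = 224.10.

224.10 dollars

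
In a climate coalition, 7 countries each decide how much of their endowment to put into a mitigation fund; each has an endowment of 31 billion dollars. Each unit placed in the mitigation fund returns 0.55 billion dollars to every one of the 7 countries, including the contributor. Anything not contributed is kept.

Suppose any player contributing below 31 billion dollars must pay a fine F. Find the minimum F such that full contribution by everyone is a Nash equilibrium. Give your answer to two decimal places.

13.95 billion dollars

Given the others contribute fully, the best deviation is to contribute 0 (any partial contribution still incurs the fine and gives up units whose private return 0.55 is below 1).
Deviating from 31 to 0 saves 31 billion dollars but forfeits the deviator's share of the drop in the mitigation fund: 0.55 × 31 = 17.05.
So the deviation gain is 31 − 17.05 = 13.95, and the fine must be at least 13.95 billion dollars to wipe it out.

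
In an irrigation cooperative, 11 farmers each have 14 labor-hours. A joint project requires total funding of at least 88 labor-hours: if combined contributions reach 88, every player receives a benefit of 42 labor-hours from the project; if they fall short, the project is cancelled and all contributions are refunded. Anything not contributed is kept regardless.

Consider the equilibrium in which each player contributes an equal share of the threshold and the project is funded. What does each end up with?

Equal share of the threshold: 88/11 = 8.
At this profile no one gains by cutting their contribution: any cut drops the total below 88, the project is cancelled, contributions are refunded, and the deviator ends with 14, which is less than 14 − 8 + 42 = 48. Contributing more than 8 just wastes the excess. So contributing exactly 8 is a best response.
Each player's payoff: 14 − 8 + 42 = 48.

48 labor-hours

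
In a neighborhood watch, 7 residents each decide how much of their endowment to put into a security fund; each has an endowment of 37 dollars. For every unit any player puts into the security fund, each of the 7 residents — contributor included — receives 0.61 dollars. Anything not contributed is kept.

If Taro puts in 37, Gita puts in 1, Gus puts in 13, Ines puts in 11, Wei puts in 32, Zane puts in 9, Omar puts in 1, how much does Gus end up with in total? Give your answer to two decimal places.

Total contributed: 37 + 1 + 13 + 11 + 32 + 9 + 1 = 104.
Each receives 0.61 × 104 = 63.44 from the security fund.
Gus keeps 37 − 13 = 24, so Gus's payoff is 24 + 63.44 = 87.44.

87.44 dollars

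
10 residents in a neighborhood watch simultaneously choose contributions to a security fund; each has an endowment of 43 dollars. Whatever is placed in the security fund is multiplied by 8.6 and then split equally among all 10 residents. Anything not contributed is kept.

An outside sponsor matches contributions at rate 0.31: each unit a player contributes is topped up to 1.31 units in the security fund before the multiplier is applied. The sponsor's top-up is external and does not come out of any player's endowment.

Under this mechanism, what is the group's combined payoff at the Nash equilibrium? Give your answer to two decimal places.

Under the mechanism each unit contributed yields 8.6 × 1.31 / 10 = 1.1266 back to its contributor per unit of net cost, which exceeds 1, making full contribution the dominant choice for everyone.
At the Nash equilibrium everyone contributes 43. Group total payoff = 8.6 × 1.31 × 430 = 4844.38.

4844.38 dollars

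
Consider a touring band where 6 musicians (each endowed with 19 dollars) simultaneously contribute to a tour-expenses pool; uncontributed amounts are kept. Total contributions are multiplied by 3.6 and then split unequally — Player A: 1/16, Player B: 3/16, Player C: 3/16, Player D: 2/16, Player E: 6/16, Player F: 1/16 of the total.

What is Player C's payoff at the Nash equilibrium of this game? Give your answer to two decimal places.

For player j, contributing a unit is worthwhile iff 3.6 × (j's share) ≥ 1, i.e. iff j's share is at least 0.2778.
Only Player E (6/16) clears that bar, contributing 19; the remaining 5 contribute 0. Total contributed: 19.
Player C keeps 19 and receives 3.6 × 19 × 3/16 = 12.83 from the tour-expenses pool, for a payoff of 31.83.

31.83 dollars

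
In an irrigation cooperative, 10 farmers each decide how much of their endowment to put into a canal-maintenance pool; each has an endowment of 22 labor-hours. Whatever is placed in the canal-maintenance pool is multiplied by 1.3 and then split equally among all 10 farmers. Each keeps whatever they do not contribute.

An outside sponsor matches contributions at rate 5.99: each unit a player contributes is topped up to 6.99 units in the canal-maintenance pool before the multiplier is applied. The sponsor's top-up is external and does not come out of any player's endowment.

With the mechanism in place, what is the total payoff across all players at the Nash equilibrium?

Even with the mechanism, each unit contributed returns only 1.3 × 6.99 / 10 = 0.9087 per unit of net cost, so contributing nothing is still dominant.
At the Nash equilibrium no one contributes; group total payoff = 10 × 22 = 220.

220.00 labor-hours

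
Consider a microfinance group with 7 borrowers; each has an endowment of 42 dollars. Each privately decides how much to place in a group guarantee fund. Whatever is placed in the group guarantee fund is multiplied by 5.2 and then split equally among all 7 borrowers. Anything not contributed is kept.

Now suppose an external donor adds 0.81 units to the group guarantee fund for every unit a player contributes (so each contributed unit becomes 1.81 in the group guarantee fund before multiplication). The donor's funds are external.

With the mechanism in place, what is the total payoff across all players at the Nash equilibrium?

The effective private return per unit is now 5.2 × 1.81 / 7 = 1.3446 > 1, so every player's dominant strategy flips to full contribution.
So the Nash equilibrium is full contribution by all 7; the group earns 5.2 × 1.81 × 294 = 2767.13.

2767.13 dollars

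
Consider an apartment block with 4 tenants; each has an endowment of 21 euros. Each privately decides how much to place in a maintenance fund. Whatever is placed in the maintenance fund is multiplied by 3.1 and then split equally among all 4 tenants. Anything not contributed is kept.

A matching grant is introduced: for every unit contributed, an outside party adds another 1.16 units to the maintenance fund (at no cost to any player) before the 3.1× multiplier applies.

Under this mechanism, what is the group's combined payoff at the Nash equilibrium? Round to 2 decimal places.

562.46 euros

Under the mechanism each unit contributed yields 3.1 × 2.16 / 4 = 1.6740 back to its contributor per unit of net cost, which exceeds 1, making full contribution the dominant choice for everyone.
At the Nash equilibrium everyone contributes 21. Group total payoff = 3.1 × 2.16 × 84 = 562.46.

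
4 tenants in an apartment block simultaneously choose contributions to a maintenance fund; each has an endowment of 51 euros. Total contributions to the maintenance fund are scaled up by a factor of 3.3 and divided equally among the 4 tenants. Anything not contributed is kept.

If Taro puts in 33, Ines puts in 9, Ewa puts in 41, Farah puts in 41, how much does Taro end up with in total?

Total contributed: 33 + 9 + 41 + 41 = 124.
Each receives 3.3 × 124 / 4 = 102.30 from the maintenance fund.
Taro keeps 51 − 33 = 18, so Taro's payoff is 18 + 102.30 = 120.30.

120.30 euros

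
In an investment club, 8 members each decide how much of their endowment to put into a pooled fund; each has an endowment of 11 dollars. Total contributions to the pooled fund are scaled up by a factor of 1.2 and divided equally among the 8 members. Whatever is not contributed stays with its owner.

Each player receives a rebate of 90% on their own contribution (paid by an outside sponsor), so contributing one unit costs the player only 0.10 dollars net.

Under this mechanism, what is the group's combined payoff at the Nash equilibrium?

184.80 dollars

Under the mechanism each unit contributed yields (1.2/8) / 0.10 = 1.5000 back to its contributor per unit of net cost, which exceeds 1, making full contribution the dominant choice for everyone.
At the Nash equilibrium everyone contributes 11. Group total payoff = 8 × (11 × 0.90 + 1.2 × 11) = 184.80.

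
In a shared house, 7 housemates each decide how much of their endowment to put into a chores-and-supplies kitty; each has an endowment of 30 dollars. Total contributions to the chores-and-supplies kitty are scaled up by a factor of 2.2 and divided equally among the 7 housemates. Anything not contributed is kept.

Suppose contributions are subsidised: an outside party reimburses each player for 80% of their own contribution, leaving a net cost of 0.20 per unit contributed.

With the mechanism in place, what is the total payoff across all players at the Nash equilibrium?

The effective private return per unit is now (2.2/7) / 0.20 = 1.5714 > 1, so every player's dominant strategy flips to full contribution.
So the Nash equilibrium is full contribution by all 7; the group earns 7 × (30 × 0.80 + 2.2 × 30) = 630.00.

630.00 dollars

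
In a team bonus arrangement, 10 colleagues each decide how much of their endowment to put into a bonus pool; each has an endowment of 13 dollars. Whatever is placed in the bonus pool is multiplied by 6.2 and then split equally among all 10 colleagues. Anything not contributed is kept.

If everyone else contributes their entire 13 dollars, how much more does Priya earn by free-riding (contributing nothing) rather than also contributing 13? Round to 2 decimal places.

Switching from a contribution of 13 to 0 lets Priya keep an extra 13 dollars, but lowers the bonus pool by 13, which costs Priya their own share of that drop: 6.2/10 × 13 = 8.06.
Net gain = 13 − 8.06 = 4.94. The private return per contributed unit (0.6200) is below 1, so free-riding is indeed the best response regardless of what the others do.

4.94 dollars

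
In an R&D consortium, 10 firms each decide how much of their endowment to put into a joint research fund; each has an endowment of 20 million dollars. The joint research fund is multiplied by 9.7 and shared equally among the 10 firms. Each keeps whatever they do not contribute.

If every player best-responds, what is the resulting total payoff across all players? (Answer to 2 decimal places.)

Each contributed unit returns 9.7/10 = 0.9700 to its contributor — below 1 — so contributing 0 is dominant for every player. At the Nash equilibrium everyone keeps their 20, and the group total is 10 × 20 = 200.

200.00 million dollars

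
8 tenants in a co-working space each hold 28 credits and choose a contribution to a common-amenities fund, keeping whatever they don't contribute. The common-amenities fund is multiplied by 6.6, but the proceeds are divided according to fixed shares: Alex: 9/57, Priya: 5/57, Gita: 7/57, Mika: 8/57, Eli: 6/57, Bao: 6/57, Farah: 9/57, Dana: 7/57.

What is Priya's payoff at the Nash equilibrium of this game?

60.42 credits

Player j's private return per contributed unit is 6.6 × (j's share). Contributing is weakly dominant for j when that share is at least 1/6.6 = 0.1515, and contributing 0 is dominant otherwise.
Alex and Farah clear that bar, contributing 28 each; the remaining 6 contribute 0. Total contributed: 56.
Priya keeps 28 and receives 6.6 × 56 × 5/57 = 32.42 from the common-amenities fund, for a payoff of 60.42.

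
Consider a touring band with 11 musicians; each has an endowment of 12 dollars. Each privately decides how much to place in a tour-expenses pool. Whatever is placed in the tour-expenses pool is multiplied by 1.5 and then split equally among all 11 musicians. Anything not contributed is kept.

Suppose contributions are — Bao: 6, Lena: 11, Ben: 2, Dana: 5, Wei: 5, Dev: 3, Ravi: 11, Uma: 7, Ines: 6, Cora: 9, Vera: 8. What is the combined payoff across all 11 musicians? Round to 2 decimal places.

Total contributed: 6 + 11 + 2 + 5 + 5 + 3 + 11 + 7 + 6 + 9 + 8 = 73; total kept: 11 × 12 − 73 = 59.
The tour-expenses pool pays out 1.5 × 73 = 109.50 in aggregate.
Group total = 59 + 109.50 = 168.50.

168.50 dollars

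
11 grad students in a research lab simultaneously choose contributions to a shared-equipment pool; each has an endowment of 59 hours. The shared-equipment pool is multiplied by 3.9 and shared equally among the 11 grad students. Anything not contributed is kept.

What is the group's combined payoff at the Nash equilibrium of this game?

649.00 hours

Each contributed unit returns 3.9/11 = 0.3545 to its contributor — below 1 — so contributing 0 is dominant for every player. At the Nash equilibrium everyone keeps their 59, and the group total is 11 × 59 = 649.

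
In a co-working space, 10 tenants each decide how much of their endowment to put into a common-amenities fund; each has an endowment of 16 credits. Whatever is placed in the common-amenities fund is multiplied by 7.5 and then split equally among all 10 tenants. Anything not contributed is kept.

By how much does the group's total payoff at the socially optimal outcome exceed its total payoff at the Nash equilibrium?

Each contributed unit returns 7.5/10 = 0.7500 to its contributor — below 1 — so contributing 0 is dominant for every player. At the Nash equilibrium everyone keeps their 16, and the group total is 10 × 16 = 160.
Each contributed unit returns 7.500 to the group as a whole (0.7500 to each of 10 players), which exceeds 1, so the social optimum is full contribution: group total = 7.500 × 160 = 1200.00.
Efficiency loss = 1200.00 − 160 = 1040.00.

1040.00 credits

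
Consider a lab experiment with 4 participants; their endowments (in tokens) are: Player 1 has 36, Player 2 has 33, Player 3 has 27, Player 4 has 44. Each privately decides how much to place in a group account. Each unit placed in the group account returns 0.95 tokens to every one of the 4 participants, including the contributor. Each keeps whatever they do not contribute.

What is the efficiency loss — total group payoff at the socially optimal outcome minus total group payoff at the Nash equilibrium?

The private return per contributed unit is 0.95 < 1 for everyone, so the Nash equilibrium is zero contribution and the group total is Σ E_j = 36 + 33 + 27 + 44 = 140.
Each contributed unit returns 3.800 to the group, so the social optimum is full contribution by everyone: group total = 3.800 × 140 = 532.00.
Efficiency loss = (3.800 − 1) × 140 = 392.00.

392.00 tokens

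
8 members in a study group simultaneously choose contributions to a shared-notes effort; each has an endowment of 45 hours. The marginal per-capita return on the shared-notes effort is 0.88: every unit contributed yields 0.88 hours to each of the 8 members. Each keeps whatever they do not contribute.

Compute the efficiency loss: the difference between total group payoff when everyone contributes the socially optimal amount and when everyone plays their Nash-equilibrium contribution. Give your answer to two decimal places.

2174.40 hours

The private return per contributed unit is 0.88 < 1, so contributing 0 is dominant for every player. At the Nash equilibrium everyone keeps their 45, and the group total is 8 × 45 = 360.
Each contributed unit returns 7.040 to the group as a whole (0.88 to each of 8 players), which exceeds 1, so the social optimum is full contribution: group total = 7.040 × 360 = 2534.40.
Efficiency loss = 2534.40 − 360 = 2174.40.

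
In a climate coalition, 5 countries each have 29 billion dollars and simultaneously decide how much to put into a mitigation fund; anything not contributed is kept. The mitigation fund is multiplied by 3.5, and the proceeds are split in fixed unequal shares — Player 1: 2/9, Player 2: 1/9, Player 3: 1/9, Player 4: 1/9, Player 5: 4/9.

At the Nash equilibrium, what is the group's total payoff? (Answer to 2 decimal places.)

For player j, contributing a unit is worthwhile iff 3.5 × (j's share) ≥ 1, i.e. iff j's share is at least 0.2857.
Player 5 alone (share 4/9) is above the threshold, contributing 29; the remaining 4 contribute 0. Total contributed: 29.
The mitigation fund pays out 3.5 × 29 = 101.50 in total (split across the unequal shares, but the aggregate is all that matters for the group sum).
The 4 free-riders keep 29 each, adding 116. Group total = 116 + 101.50 = 217.50.

217.50 billion dollars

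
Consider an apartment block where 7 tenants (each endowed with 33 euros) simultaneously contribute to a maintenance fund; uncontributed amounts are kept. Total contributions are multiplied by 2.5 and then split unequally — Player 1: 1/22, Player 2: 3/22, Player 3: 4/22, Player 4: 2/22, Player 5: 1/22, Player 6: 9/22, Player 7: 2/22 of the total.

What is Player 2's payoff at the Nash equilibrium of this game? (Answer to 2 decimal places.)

44.25 euros

Player j's private return per contributed unit is 2.5 × (j's share). Contributing is weakly dominant for j when that share is at least 1/2.5 = 0.4000, and contributing 0 is dominant otherwise.
Only Player 6 (9/22) clears that bar, contributing 33; the remaining 6 contribute 0. Total contributed: 33.
Player 2 keeps 33 and receives 2.5 × 33 × 3/22 = 11.25 from the maintenance fund, for a payoff of 44.25.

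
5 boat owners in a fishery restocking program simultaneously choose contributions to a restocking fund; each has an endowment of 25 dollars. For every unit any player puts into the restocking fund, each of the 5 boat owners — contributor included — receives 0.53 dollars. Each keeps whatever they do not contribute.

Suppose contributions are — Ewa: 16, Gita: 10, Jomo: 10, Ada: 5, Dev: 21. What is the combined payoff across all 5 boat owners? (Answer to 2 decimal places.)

227.30 dollars

Total contributed: 16 + 10 + 10 + 5 + 21 = 62; total kept: 5 × 25 − 62 = 63.
The restocking fund pays out 0.53 × 5 × 62 = 164.30 in aggregate.
Group total = 63 + 164.30 = 227.30.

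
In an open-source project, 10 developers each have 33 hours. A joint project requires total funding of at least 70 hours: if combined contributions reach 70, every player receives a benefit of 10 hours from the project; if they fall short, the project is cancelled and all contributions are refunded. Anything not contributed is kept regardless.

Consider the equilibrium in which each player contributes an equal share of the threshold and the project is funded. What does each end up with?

Equal share of the threshold: 70/10 = 7.
At this profile no one gains by cutting their contribution: any cut drops the total below 70, the project is cancelled, contributions are refunded, and the deviator ends with 33, which is less than 33 − 7 + 10 = 36. Contributing more than 7 just wastes the excess. So contributing exactly 7 is a best response.
Each player's payoff: 33 − 7 + 10 = 36.

36 hours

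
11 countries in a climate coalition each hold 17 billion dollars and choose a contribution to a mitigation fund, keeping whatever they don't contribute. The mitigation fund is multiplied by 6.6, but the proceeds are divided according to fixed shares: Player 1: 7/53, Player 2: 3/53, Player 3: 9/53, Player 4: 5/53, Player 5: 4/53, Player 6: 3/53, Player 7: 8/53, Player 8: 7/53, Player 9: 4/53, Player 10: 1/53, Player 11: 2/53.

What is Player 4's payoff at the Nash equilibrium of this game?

A player with share s gets back 6.6·s per unit contributed, so full contribution is dominant for anyone with s > 1/6.6 = 0.1515 and zero contribution is dominant for anyone below.
Only Player 3 (9/53) clears that bar, contributing 17; the remaining 10 contribute 0. Total contributed: 17.
Player 4 keeps 17 and receives 6.6 × 17 × 5/53 = 10.58 from the mitigation fund, for a payoff of 27.58.

27.58 billion dollars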